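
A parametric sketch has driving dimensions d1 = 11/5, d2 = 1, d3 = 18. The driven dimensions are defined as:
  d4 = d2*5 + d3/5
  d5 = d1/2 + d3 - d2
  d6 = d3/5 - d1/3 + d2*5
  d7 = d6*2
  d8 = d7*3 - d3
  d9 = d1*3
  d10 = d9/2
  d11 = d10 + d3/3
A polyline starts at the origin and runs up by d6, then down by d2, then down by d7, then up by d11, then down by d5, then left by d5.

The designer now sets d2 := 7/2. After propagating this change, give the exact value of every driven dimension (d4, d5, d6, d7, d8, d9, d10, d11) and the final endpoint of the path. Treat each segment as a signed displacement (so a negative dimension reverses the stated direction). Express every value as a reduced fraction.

d4 = 211/10
d5 = 78/5
d6 = 611/30
d7 = 611/15
d8 = 521/5
d9 = 33/5
d10 = 33/10
d11 = 93/10
endpoint = (-78/5, -181/6)

Apply edit: d2 := 7/2
  d4 = d2*5 + d3/5 = 211/10
  d5 = d1/2 + d3 - d2 = 78/5
  d6 = d3/5 - d1/3 + d2*5 = 611/30
  d7 = d6*2 = 611/15
  d8 = d7*3 - d3 = 521/5
  d9 = d1*3 = 33/5
  d10 = d9/2 = 33/10
  d11 = d10 + d3/3 = 93/10
Walk from origin (0, 0):
  seg 1: up by d6 = 611/30 → (0, 611/30)
  seg 2: down by d2 = 7/2 → (0, 253/15)
  seg 3: down by d7 = 611/15 → (0, -358/15)
  seg 4: up by d11 = 93/10 → (0, -437/30)
  seg 5: down by d5 = 78/5 → (0, -181/6)
  seg 6: left by d5 = 78/5 → (-78/5, -181/6)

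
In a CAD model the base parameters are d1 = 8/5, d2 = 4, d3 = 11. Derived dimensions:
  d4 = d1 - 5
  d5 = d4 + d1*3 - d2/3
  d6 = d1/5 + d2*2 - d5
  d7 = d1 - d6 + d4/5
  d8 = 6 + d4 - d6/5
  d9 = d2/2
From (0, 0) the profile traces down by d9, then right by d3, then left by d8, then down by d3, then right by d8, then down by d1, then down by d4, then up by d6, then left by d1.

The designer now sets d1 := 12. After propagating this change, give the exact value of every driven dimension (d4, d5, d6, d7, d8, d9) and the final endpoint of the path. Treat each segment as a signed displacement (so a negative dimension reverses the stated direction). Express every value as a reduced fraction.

Apply edit: d1 := 12
  d4 = d1 - 5 = 7
  d5 = d4 + d1*3 - d2/3 = 125/3
  d6 = d1/5 + d2*2 - d5 = -469/15
  d7 = d1 - d6 + d4/5 = 134/3
  d8 = 6 + d4 - d6/5 = 1444/75
  d9 = d2/2 = 2
Walk from origin (0, 0):
  seg 1: down by d9 = 2 → (0, -2)
  seg 2: right by d3 = 11 → (11, -2)
  seg 3: left by d8 = 1444/75 → (-619/75, -2)
  seg 4: down by d3 = 11 → (-619/75, -13)
  seg 5: right by d8 = 1444/75 → (11, -13)
  seg 6: down by d1 = 12 → (11, -25)
  seg 7: down by d4 = 7 → (11, -32)
  seg 8: up by d6 = -469/15 → (11, -949/15)
  seg 9: left by d1 = 12 → (-1, -949/15)

d4 = 7
d5 = 125/3
d6 = -469/15
d7 = 134/3
d8 = 1444/75
d9 = 2
endpoint = (-1, -949/15)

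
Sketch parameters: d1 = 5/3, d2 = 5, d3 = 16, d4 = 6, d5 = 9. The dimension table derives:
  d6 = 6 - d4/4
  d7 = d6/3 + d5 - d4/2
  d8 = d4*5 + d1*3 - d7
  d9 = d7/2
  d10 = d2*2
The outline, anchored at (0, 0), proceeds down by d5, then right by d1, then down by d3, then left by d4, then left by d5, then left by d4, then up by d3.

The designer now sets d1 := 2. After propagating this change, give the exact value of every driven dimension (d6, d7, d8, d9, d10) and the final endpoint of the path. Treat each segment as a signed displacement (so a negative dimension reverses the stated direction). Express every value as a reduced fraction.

Apply edit: d1 := 2
  d6 = 6 - d4/4 = 9/2
  d7 = d6/3 + d5 - d4/2 = 15/2
  d8 = d4*5 + d1*3 - d7 = 57/2
  d9 = d7/2 = 15/4
  d10 = d2*2 = 10
Walk from origin (0, 0):
  seg 1: down by d5 = 9 → (0, -9)
  seg 2: right by d1 = 2 → (2, -9)
  seg 3: down by d3 = 16 → (2, -25)
  seg 4: left by d4 = 6 → (-4, -25)
  seg 5: left by d5 = 9 → (-13, -25)
  seg 6: left by d4 = 6 → (-19, -25)
  seg 7: up by d3 = 16 → (-19, -9)

d6 = 9/2
d7 = 15/2
d8 = 57/2
d9 = 15/4
d10 = 10
endpoint = (-19, -9)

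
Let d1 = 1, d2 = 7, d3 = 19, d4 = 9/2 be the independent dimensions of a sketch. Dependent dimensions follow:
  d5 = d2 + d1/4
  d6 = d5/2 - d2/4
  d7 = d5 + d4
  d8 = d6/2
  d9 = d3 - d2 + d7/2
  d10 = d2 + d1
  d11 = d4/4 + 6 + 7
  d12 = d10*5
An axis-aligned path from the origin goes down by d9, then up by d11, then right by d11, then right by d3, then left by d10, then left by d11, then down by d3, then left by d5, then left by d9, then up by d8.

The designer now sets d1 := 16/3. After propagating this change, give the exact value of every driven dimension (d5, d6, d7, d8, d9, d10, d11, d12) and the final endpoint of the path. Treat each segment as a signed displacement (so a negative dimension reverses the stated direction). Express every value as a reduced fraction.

Apply edit: d1 := 16/3
  d5 = d2 + d1/4 = 25/3
  d6 = d5/2 - d2/4 = 29/12
  d7 = d5 + d4 = 77/6
  d8 = d6/2 = 29/24
  d9 = d3 - d2 + d7/2 = 221/12
  d10 = d2 + d1 = 37/3
  d11 = d4/4 + 6 + 7 = 113/8
  d12 = d10*5 = 185/3
Walk from origin (0, 0):
  seg 1: down by d9 = 221/12 → (0, -221/12)
  seg 2: up by d11 = 113/8 → (0, -103/24)
  seg 3: right by d11 = 113/8 → (113/8, -103/24)
  seg 4: right by d3 = 19 → (265/8, -103/24)
  seg 5: left by d10 = 37/3 → (499/24, -103/24)
  seg 6: left by d11 = 113/8 → (20/3, -103/24)
  seg 7: down by d3 = 19 → (20/3, -559/24)
  seg 8: left by d5 = 25/3 → (-5/3, -559/24)
  seg 9: left by d9 = 221/12 → (-241/12, -559/24)
  seg 10: up by d8 = 29/24 → (-241/12, -265/12)

d5 = 25/3
d6 = 29/12
d7 = 77/6
d8 = 29/24
d9 = 221/12
d10 = 37/3
d11 = 113/8
d12 = 185/3
endpoint = (-241/12, -265/12)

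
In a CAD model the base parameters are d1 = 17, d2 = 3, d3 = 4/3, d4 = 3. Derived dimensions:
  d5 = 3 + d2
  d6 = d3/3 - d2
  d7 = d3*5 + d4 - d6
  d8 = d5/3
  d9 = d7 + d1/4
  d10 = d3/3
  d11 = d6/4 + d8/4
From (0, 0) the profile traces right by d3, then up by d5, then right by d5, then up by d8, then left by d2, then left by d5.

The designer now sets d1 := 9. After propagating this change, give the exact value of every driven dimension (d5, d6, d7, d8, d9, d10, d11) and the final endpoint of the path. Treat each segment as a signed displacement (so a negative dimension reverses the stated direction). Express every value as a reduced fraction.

Apply edit: d1 := 9
  d5 = 3 + d2 = 6
  d6 = d3/3 - d2 = -23/9
  d7 = d3*5 + d4 - d6 = 110/9
  d8 = d5/3 = 2
  d9 = d7 + d1/4 = 521/36
  d10 = d3/3 = 4/9
  d11 = d6/4 + d8/4 = -5/36
Walk from origin (0, 0):
  seg 1: right by d3 = 4/3 → (4/3, 0)
  seg 2: up by d5 = 6 → (4/3, 6)
  seg 3: right by d5 = 6 → (22/3, 6)
  seg 4: up by d8 = 2 → (22/3, 8)
  seg 5: left by d2 = 3 → (13/3, 8)
  seg 6: left by d5 = 6 → (-5/3, 8)

d5 = 6
d6 = -23/9
d7 = 110/9
d8 = 2
d9 = 521/36
d10 = 4/9
d11 = -5/36
endpoint = (-5/3, 8)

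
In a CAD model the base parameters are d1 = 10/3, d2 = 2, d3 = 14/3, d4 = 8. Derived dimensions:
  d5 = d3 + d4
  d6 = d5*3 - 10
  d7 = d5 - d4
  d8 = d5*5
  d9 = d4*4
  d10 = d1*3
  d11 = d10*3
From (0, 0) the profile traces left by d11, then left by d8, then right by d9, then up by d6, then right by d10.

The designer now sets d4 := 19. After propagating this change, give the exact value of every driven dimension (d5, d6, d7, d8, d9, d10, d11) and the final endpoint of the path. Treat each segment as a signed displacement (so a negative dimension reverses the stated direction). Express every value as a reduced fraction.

d5 = 71/3
d6 = 61
d7 = 14/3
d8 = 355/3
d9 = 76
d10 = 10
d11 = 30
endpoint = (-187/3, 61)

Apply edit: d4 := 19
  d5 = d3 + d4 = 71/3
  d6 = d5*3 - 10 = 61
  d7 = d5 - d4 = 14/3
  d8 = d5*5 = 355/3
  d9 = d4*4 = 76
  d10 = d1*3 = 10
  d11 = d10*3 = 30
Walk from origin (0, 0):
  seg 1: left by d11 = 30 → (-30, 0)
  seg 2: left by d8 = 355/3 → (-445/3, 0)
  seg 3: right by d9 = 76 → (-217/3, 0)
  seg 4: up by d6 = 61 → (-217/3, 61)
  seg 5: right by d10 = 10 → (-187/3, 61)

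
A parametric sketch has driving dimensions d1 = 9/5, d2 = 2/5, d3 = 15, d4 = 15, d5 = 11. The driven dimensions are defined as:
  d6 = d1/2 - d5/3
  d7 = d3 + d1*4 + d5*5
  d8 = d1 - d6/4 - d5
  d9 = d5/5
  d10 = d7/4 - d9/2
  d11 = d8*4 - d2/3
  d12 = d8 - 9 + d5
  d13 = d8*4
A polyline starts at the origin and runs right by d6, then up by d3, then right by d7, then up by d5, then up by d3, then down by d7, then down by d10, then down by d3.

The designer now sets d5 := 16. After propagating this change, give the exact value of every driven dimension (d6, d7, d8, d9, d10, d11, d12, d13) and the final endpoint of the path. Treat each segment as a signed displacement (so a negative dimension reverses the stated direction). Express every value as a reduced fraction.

Apply edit: d5 := 16
  d6 = d1/2 - d5/3 = -133/30
  d7 = d3 + d1*4 + d5*5 = 511/5
  d8 = d1 - d6/4 - d5 = -1571/120
  d9 = d5/5 = 16/5
  d10 = d7/4 - d9/2 = 479/20
  d11 = d8*4 - d2/3 = -105/2
  d12 = d8 - 9 + d5 = -731/120
  d13 = d8*4 = -1571/30
Walk from origin (0, 0):
  seg 1: right by d6 = -133/30 → (-133/30, 0)
  seg 2: up by d3 = 15 → (-133/30, 15)
  seg 3: right by d7 = 511/5 → (2933/30, 15)
  seg 4: up by d5 = 16 → (2933/30, 31)
  seg 5: up by d3 = 15 → (2933/30, 46)
  seg 6: down by d7 = 511/5 → (2933/30, -281/5)
  seg 7: down by d10 = 479/20 → (2933/30, -1603/20)
  seg 8: down by d3 = 15 → (2933/30, -1903/20)

d6 = -133/30
d7 = 511/5
d8 = -1571/120
d9 = 16/5
d10 = 479/20
d11 = -105/2
d12 = -731/120
d13 = -1571/30
endpoint = (2933/30, -1903/20)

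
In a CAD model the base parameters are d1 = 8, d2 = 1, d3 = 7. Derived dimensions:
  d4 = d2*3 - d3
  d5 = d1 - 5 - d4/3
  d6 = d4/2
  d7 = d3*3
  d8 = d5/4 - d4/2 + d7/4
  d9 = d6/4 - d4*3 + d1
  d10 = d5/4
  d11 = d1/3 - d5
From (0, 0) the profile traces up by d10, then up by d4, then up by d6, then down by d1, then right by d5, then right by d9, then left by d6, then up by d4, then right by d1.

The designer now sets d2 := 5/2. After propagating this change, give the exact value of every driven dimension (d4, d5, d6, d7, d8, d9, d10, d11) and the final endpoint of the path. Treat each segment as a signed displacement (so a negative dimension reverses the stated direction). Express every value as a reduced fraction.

d4 = 1/2
d5 = 17/6
d6 = 1/4
d7 = 21
d8 = 137/24
d9 = 105/16
d10 = 17/24
d11 = -1/6
endpoint = (823/48, -145/24)

Apply edit: d2 := 5/2
  d4 = d2*3 - d3 = 1/2
  d5 = d1 - 5 - d4/3 = 17/6
  d6 = d4/2 = 1/4
  d7 = d3*3 = 21
  d8 = d5/4 - d4/2 + d7/4 = 137/24
  d9 = d6/4 - d4*3 + d1 = 105/16
  d10 = d5/4 = 17/24
  d11 = d1/3 - d5 = -1/6
Walk from origin (0, 0):
  seg 1: up by d10 = 17/24 → (0, 17/24)
  seg 2: up by d4 = 1/2 → (0, 29/24)
  seg 3: up by d6 = 1/4 → (0, 35/24)
  seg 4: down by d1 = 8 → (0, -157/24)
  seg 5: right by d5 = 17/6 → (17/6, -157/24)
  seg 6: right by d9 = 105/16 → (451/48, -157/24)
  seg 7: left by d6 = 1/4 → (439/48, -157/24)
  seg 8: up by d4 = 1/2 → (439/48, -145/24)
  seg 9: right by d1 = 8 → (823/48, -145/24)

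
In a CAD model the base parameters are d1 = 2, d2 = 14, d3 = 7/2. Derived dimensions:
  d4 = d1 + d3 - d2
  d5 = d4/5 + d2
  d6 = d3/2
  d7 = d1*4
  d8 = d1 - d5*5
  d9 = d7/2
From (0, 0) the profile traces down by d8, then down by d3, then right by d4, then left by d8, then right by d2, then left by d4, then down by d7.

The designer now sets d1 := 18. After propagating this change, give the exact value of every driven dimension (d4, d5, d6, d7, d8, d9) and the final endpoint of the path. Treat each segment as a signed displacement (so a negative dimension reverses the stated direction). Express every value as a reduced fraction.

d4 = 15/2
d5 = 31/2
d6 = 7/4
d7 = 72
d8 = -119/2
d9 = 36
endpoint = (147/2, -16)

Apply edit: d1 := 18
  d4 = d1 + d3 - d2 = 15/2
  d5 = d4/5 + d2 = 31/2
  d6 = d3/2 = 7/4
  d7 = d1*4 = 72
  d8 = d1 - d5*5 = -119/2
  d9 = d7/2 = 36
Walk from origin (0, 0):
  seg 1: down by d8 = -119/2 → (0, 119/2)
  seg 2: down by d3 = 7/2 → (0, 56)
  seg 3: right by d4 = 15/2 → (15/2, 56)
  seg 4: left by d8 = -119/2 → (67, 56)
  seg 5: right by d2 = 14 → (81, 56)
  seg 6: left by d4 = 15/2 → (147/2, 56)
  seg 7: down by d7 = 72 → (147/2, -16)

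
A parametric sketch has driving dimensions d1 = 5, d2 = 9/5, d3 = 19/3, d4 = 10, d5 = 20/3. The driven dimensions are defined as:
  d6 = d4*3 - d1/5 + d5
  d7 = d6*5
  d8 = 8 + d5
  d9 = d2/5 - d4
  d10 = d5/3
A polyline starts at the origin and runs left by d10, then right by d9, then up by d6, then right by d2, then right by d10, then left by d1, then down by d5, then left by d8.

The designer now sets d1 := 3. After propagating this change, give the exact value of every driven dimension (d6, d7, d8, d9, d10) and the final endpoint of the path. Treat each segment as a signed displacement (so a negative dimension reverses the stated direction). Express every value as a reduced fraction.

d6 = 541/15
d7 = 541/3
d8 = 44/3
d9 = -241/25
d10 = 20/9
endpoint = (-1913/75, 147/5)

Apply edit: d1 := 3
  d6 = d4*3 - d1/5 + d5 = 541/15
  d7 = d6*5 = 541/3
  d8 = 8 + d5 = 44/3
  d9 = d2/5 - d4 = -241/25
  d10 = d5/3 = 20/9
Walk from origin (0, 0):
  seg 1: left by d10 = 20/9 → (-20/9, 0)
  seg 2: right by d9 = -241/25 → (-2669/225, 0)
  seg 3: up by d6 = 541/15 → (-2669/225, 541/15)
  seg 4: right by d2 = 9/5 → (-2264/225, 541/15)
  seg 5: right by d10 = 20/9 → (-196/25, 541/15)
  seg 6: left by d1 = 3 → (-271/25, 541/15)
  seg 7: down by d5 = 20/3 → (-271/25, 147/5)
  seg 8: left by d8 = 44/3 → (-1913/75, 147/5)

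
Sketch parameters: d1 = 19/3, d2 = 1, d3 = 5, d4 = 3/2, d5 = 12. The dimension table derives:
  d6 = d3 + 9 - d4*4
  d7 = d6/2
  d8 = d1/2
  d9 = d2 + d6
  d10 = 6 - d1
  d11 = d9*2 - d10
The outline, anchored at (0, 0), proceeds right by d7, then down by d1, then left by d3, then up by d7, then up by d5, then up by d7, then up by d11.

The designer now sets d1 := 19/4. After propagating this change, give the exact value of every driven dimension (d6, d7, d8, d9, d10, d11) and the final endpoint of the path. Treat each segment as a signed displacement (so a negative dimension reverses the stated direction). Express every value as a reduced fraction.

Apply edit: d1 := 19/4
  d6 = d3 + 9 - d4*4 = 8
  d7 = d6/2 = 4
  d8 = d1/2 = 19/8
  d9 = d2 + d6 = 9
  d10 = 6 - d1 = 5/4
  d11 = d9*2 - d10 = 67/4
Walk from origin (0, 0):
  seg 1: right by d7 = 4 → (4, 0)
  seg 2: down by d1 = 19/4 → (4, -19/4)
  seg 3: left by d3 = 5 → (-1, -19/4)
  seg 4: up by d7 = 4 → (-1, -3/4)
  seg 5: up by d5 = 12 → (-1, 45/4)
  seg 6: up by d7 = 4 → (-1, 61/4)
  seg 7: up by d11 = 67/4 → (-1, 32)

d6 = 8
d7 = 4
d8 = 19/8
d9 = 9
d10 = 5/4
d11 = 67/4
endpoint = (-1, 32)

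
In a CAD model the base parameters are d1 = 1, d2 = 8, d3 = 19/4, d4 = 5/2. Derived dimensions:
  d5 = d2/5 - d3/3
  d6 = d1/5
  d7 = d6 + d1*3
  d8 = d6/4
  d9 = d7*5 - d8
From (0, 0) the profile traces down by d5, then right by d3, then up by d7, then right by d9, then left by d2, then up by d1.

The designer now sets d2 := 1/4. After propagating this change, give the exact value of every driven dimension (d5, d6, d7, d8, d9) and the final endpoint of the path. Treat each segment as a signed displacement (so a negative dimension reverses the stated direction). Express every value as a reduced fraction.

d5 = -23/15
d6 = 1/5
d7 = 16/5
d8 = 1/20
d9 = 319/20
endpoint = (409/20, 86/15)

Apply edit: d2 := 1/4
  d5 = d2/5 - d3/3 = -23/15
  d6 = d1/5 = 1/5
  d7 = d6 + d1*3 = 16/5
  d8 = d6/4 = 1/20
  d9 = d7*5 - d8 = 319/20
Walk from origin (0, 0):
  seg 1: down by d5 = -23/15 → (0, 23/15)
  seg 2: right by d3 = 19/4 → (19/4, 23/15)
  seg 3: up by d7 = 16/5 → (19/4, 71/15)
  seg 4: right by d9 = 319/20 → (207/10, 71/15)
  seg 5: left by d2 = 1/4 → (409/20, 71/15)
  seg 6: up by d1 = 1 → (409/20, 86/15)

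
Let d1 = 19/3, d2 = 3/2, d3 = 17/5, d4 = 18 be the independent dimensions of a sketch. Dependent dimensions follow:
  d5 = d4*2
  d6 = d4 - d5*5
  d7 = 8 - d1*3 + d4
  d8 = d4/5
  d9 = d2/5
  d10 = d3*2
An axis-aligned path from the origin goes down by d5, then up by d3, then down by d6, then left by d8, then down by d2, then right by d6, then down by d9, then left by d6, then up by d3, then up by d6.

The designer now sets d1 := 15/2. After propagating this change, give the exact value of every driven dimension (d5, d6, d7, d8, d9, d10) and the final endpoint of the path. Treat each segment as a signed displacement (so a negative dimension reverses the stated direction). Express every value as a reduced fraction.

d5 = 36
d6 = -162
d7 = 7/2
d8 = 18/5
d9 = 3/10
d10 = 34/5
endpoint = (-18/5, -31)

Apply edit: d1 := 15/2
  d5 = d4*2 = 36
  d6 = d4 - d5*5 = -162
  d7 = 8 - d1*3 + d4 = 7/2
  d8 = d4/5 = 18/5
  d9 = d2/5 = 3/10
  d10 = d3*2 = 34/5
Walk from origin (0, 0):
  seg 1: down by d5 = 36 → (0, -36)
  seg 2: up by d3 = 17/5 → (0, -163/5)
  seg 3: down by d6 = -162 → (0, 647/5)
  seg 4: left by d8 = 18/5 → (-18/5, 647/5)
  seg 5: down by d2 = 3/2 → (-18/5, 1279/10)
  seg 6: right by d6 = -162 → (-828/5, 1279/10)
  seg 7: down by d9 = 3/10 → (-828/5, 638/5)
  seg 8: left by d6 = -162 → (-18/5, 638/5)
  seg 9: up by d3 = 17/5 → (-18/5, 131)
  seg 10: up by d6 = -162 → (-18/5, -31)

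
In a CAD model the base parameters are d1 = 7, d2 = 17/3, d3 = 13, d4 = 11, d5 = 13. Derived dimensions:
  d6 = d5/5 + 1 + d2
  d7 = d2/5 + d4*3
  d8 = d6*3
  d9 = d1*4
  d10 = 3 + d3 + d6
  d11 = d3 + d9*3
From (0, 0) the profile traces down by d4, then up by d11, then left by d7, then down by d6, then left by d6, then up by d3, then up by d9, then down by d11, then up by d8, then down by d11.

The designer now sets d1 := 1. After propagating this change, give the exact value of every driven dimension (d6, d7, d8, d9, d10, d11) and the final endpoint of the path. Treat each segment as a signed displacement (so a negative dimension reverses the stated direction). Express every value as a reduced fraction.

Apply edit: d1 := 1
  d6 = d5/5 + 1 + d2 = 139/15
  d7 = d2/5 + d4*3 = 512/15
  d8 = d6*3 = 139/5
  d9 = d1*4 = 4
  d10 = 3 + d3 + d6 = 379/15
  d11 = d3 + d9*3 = 25
Walk from origin (0, 0):
  seg 1: down by d4 = 11 → (0, -11)
  seg 2: up by d11 = 25 → (0, 14)
  seg 3: left by d7 = 512/15 → (-512/15, 14)
  seg 4: down by d6 = 139/15 → (-512/15, 71/15)
  seg 5: left by d6 = 139/15 → (-217/5, 71/15)
  seg 6: up by d3 = 13 → (-217/5, 266/15)
  seg 7: up by d9 = 4 → (-217/5, 326/15)
  seg 8: down by d11 = 25 → (-217/5, -49/15)
  seg 9: up by d8 = 139/5 → (-217/5, 368/15)
  seg 10: down by d11 = 25 → (-217/5, -7/15)

d6 = 139/15
d7 = 512/15
d8 = 139/5
d9 = 4
d10 = 379/15
d11 = 25
endpoint = (-217/5, -7/15)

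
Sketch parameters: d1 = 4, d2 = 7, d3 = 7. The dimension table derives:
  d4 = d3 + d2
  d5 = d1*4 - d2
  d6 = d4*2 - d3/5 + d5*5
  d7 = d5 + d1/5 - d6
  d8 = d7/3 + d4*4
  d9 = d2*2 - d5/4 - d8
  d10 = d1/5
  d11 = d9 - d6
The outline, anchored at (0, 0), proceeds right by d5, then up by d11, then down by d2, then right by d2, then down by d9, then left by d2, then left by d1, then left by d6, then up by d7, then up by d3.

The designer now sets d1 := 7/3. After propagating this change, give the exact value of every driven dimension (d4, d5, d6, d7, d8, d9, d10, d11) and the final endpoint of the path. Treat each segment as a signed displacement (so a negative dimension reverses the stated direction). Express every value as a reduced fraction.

d4 = 14
d5 = 7/3
d6 = 574/15
d7 = -532/15
d8 = 1988/45
d9 = -5537/180
d10 = 7/15
d11 = -2485/36
endpoint = (-574/15, -1106/15)

Apply edit: d1 := 7/3
  d4 = d3 + d2 = 14
  d5 = d1*4 - d2 = 7/3
  d6 = d4*2 - d3/5 + d5*5 = 574/15
  d7 = d5 + d1/5 - d6 = -532/15
  d8 = d7/3 + d4*4 = 1988/45
  d9 = d2*2 - d5/4 - d8 = -5537/180
  d10 = d1/5 = 7/15
  d11 = d9 - d6 = -2485/36
Walk from origin (0, 0):
  seg 1: right by d5 = 7/3 → (7/3, 0)
  seg 2: up by d11 = -2485/36 → (7/3, -2485/36)
  seg 3: down by d2 = 7 → (7/3, -2737/36)
  seg 4: right by d2 = 7 → (28/3, -2737/36)
  seg 5: down by d9 = -5537/180 → (28/3, -679/15)
  seg 6: left by d2 = 7 → (7/3, -679/15)
  seg 7: left by d1 = 7/3 → (0, -679/15)
  seg 8: left by d6 = 574/15 → (-574/15, -679/15)
  seg 9: up by d7 = -532/15 → (-574/15, -1211/15)
  seg 10: up by d3 = 7 → (-574/15, -1106/15)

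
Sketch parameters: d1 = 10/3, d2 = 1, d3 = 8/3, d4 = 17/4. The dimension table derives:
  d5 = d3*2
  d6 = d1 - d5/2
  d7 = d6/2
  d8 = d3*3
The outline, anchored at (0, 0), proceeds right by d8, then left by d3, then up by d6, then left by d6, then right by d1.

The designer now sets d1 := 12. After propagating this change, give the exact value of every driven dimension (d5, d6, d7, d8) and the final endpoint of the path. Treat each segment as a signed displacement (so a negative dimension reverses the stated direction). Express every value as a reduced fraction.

d5 = 16/3
d6 = 28/3
d7 = 14/3
d8 = 8
endpoint = (8, 28/3)

Apply edit: d1 := 12
  d5 = d3*2 = 16/3
  d6 = d1 - d5/2 = 28/3
  d7 = d6/2 = 14/3
  d8 = d3*3 = 8
Walk from origin (0, 0):
  seg 1: right by d8 = 8 → (8, 0)
  seg 2: left by d3 = 8/3 → (16/3, 0)
  seg 3: up by d6 = 28/3 → (16/3, 28/3)
  seg 4: left by d6 = 28/3 → (-4, 28/3)
  seg 5: right by d1 = 12 → (8, 28/3)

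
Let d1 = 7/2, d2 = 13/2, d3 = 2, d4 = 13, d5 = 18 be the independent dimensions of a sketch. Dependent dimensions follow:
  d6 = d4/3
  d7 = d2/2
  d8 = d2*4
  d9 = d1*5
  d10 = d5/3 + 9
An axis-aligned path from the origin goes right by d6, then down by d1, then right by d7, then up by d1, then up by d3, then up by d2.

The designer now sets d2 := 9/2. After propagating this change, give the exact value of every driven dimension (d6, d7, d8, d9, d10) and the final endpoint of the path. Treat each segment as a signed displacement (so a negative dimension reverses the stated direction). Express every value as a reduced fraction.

d6 = 13/3
d7 = 9/4
d8 = 18
d9 = 35/2
d10 = 15
endpoint = (79/12, 13/2)

Apply edit: d2 := 9/2
  d6 = d4/3 = 13/3
  d7 = d2/2 = 9/4
  d8 = d2*4 = 18
  d9 = d1*5 = 35/2
  d10 = d5/3 + 9 = 15
Walk from origin (0, 0):
  seg 1: right by d6 = 13/3 → (13/3, 0)
  seg 2: down by d1 = 7/2 → (13/3, -7/2)
  seg 3: right by d7 = 9/4 → (79/12, -7/2)
  seg 4: up by d1 = 7/2 → (79/12, 0)
  seg 5: up by d3 = 2 → (79/12, 2)
  seg 6: up by d2 = 9/2 → (79/12, 13/2)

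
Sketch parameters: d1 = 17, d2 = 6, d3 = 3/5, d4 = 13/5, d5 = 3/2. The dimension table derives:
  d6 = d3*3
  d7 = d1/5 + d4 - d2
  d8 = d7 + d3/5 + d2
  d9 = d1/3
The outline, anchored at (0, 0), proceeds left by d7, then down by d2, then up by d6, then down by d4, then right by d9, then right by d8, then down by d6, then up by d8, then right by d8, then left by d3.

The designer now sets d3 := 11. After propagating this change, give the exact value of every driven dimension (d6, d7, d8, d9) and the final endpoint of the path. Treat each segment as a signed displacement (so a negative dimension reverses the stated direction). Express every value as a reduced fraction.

Apply edit: d3 := 11
  d6 = d3*3 = 33
  d7 = d1/5 + d4 - d2 = 0
  d8 = d7 + d3/5 + d2 = 41/5
  d9 = d1/3 = 17/3
Walk from origin (0, 0):
  seg 1: left by d7 = 0 → (0, 0)
  seg 2: down by d2 = 6 → (0, -6)
  seg 3: up by d6 = 33 → (0, 27)
  seg 4: down by d4 = 13/5 → (0, 122/5)
  seg 5: right by d9 = 17/3 → (17/3, 122/5)
  seg 6: right by d8 = 41/5 → (208/15, 122/5)
  seg 7: down by d6 = 33 → (208/15, -43/5)
  seg 8: up by d8 = 41/5 → (208/15, -2/5)
  seg 9: right by d8 = 41/5 → (331/15, -2/5)
  seg 10: left by d3 = 11 → (166/15, -2/5)

d6 = 33
d7 = 0
d8 = 41/5
d9 = 17/3
endpoint = (166/15, -2/5)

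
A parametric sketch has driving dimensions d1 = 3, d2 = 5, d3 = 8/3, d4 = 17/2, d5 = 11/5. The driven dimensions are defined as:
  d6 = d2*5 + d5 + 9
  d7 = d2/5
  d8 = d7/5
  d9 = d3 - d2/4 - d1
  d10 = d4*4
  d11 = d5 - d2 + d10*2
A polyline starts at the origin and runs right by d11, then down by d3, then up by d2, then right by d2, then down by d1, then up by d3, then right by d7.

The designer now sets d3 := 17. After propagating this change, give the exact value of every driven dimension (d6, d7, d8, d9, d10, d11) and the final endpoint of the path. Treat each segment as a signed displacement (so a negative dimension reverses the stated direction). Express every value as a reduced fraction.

Apply edit: d3 := 17
  d6 = d2*5 + d5 + 9 = 181/5
  d7 = d2/5 = 1
  d8 = d7/5 = 1/5
  d9 = d3 - d2/4 - d1 = 51/4
  d10 = d4*4 = 34
  d11 = d5 - d2 + d10*2 = 326/5
Walk from origin (0, 0):
  seg 1: right by d11 = 326/5 → (326/5, 0)
  seg 2: down by d3 = 17 → (326/5, -17)
  seg 3: up by d2 = 5 → (326/5, -12)
  seg 4: right by d2 = 5 → (351/5, -12)
  seg 5: down by d1 = 3 → (351/5, -15)
  seg 6: up by d3 = 17 → (351/5, 2)
  seg 7: right by d7 = 1 → (356/5, 2)

d6 = 181/5
d7 = 1
d8 = 1/5
d9 = 51/4
d10 = 34
d11 = 326/5
endpoint = (356/5, 2)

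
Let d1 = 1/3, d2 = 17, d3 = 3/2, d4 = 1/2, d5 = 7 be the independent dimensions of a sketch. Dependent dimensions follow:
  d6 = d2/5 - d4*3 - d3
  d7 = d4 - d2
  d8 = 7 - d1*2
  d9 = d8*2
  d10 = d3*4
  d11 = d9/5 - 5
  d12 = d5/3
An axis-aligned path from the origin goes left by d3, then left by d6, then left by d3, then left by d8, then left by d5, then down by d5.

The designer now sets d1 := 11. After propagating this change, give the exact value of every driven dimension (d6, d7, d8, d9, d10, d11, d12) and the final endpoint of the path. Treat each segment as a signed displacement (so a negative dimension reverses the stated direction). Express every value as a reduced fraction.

Apply edit: d1 := 11
  d6 = d2/5 - d4*3 - d3 = 2/5
  d7 = d4 - d2 = -33/2
  d8 = 7 - d1*2 = -15
  d9 = d8*2 = -30
  d10 = d3*4 = 6
  d11 = d9/5 - 5 = -11
  d12 = d5/3 = 7/3
Walk from origin (0, 0):
  seg 1: left by d3 = 3/2 → (-3/2, 0)
  seg 2: left by d6 = 2/5 → (-19/10, 0)
  seg 3: left by d3 = 3/2 → (-17/5, 0)
  seg 4: left by d8 = -15 → (58/5, 0)
  seg 5: left by d5 = 7 → (23/5, 0)
  seg 6: down by d5 = 7 → (23/5, -7)

d6 = 2/5
d7 = -33/2
d8 = -15
d9 = -30
d10 = 6
d11 = -11
d12 = 7/3
endpoint = (23/5, -7)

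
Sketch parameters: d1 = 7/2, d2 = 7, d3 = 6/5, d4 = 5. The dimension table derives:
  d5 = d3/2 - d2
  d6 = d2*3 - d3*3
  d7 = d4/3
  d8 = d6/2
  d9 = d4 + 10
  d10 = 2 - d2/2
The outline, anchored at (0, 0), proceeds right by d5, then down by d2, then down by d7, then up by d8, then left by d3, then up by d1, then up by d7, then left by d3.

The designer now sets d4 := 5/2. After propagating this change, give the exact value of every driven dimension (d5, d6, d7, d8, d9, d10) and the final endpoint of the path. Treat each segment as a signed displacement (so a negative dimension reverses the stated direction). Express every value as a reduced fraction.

d5 = -32/5
d6 = 87/5
d7 = 5/6
d8 = 87/10
d9 = 25/2
d10 = -3/2
endpoint = (-44/5, 26/5)

Apply edit: d4 := 5/2
  d5 = d3/2 - d2 = -32/5
  d6 = d2*3 - d3*3 = 87/5
  d7 = d4/3 = 5/6
  d8 = d6/2 = 87/10
  d9 = d4 + 10 = 25/2
  d10 = 2 - d2/2 = -3/2
Walk from origin (0, 0):
  seg 1: right by d5 = -32/5 → (-32/5, 0)
  seg 2: down by d2 = 7 → (-32/5, -7)
  seg 3: down by d7 = 5/6 → (-32/5, -47/6)
  seg 4: up by d8 = 87/10 → (-32/5, 13/15)
  seg 5: left by d3 = 6/5 → (-38/5, 13/15)
  seg 6: up by d1 = 7/2 → (-38/5, 131/30)
  seg 7: up by d7 = 5/6 → (-38/5, 26/5)
  seg 8: left by d3 = 6/5 → (-44/5, 26/5)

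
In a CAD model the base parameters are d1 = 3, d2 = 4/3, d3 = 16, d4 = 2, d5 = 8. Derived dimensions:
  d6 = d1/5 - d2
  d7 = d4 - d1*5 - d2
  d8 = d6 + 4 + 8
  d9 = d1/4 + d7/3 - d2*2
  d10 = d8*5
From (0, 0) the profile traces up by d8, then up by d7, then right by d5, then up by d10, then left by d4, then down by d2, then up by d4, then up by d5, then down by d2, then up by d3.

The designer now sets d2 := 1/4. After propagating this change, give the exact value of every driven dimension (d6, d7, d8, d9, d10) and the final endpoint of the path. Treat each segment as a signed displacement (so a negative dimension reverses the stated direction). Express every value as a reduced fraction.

d6 = 7/20
d7 = -53/4
d8 = 247/20
d9 = -25/6
d10 = 247/4
endpoint = (6, 1727/20)

Apply edit: d2 := 1/4
  d6 = d1/5 - d2 = 7/20
  d7 = d4 - d1*5 - d2 = -53/4
  d8 = d6 + 4 + 8 = 247/20
  d9 = d1/4 + d7/3 - d2*2 = -25/6
  d10 = d8*5 = 247/4
Walk from origin (0, 0):
  seg 1: up by d8 = 247/20 → (0, 247/20)
  seg 2: up by d7 = -53/4 → (0, -9/10)
  seg 3: right by d5 = 8 → (8, -9/10)
  seg 4: up by d10 = 247/4 → (8, 1217/20)
  seg 5: left by d4 = 2 → (6, 1217/20)
  seg 6: down by d2 = 1/4 → (6, 303/5)
  seg 7: up by d4 = 2 → (6, 313/5)
  seg 8: up by d5 = 8 → (6, 353/5)
  seg 9: down by d2 = 1/4 → (6, 1407/20)
  seg 10: up by d3 = 16 → (6, 1727/20)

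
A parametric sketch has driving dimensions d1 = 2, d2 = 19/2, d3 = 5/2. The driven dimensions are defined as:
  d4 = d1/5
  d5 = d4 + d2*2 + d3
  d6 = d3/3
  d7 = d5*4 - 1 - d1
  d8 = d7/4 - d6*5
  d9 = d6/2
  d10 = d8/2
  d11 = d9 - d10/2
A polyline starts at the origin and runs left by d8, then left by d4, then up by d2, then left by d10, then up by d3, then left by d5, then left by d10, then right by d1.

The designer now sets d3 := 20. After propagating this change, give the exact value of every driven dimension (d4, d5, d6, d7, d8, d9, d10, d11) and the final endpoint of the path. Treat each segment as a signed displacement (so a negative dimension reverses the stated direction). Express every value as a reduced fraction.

d4 = 2/5
d5 = 197/5
d6 = 20/3
d7 = 773/5
d8 = 319/60
d9 = 10/3
d10 = 319/120
d11 = 481/240
endpoint = (-1453/30, 59/2)

Apply edit: d3 := 20
  d4 = d1/5 = 2/5
  d5 = d4 + d2*2 + d3 = 197/5
  d6 = d3/3 = 20/3
  d7 = d5*4 - 1 - d1 = 773/5
  d8 = d7/4 - d6*5 = 319/60
  d9 = d6/2 = 10/3
  d10 = d8/2 = 319/120
  d11 = d9 - d10/2 = 481/240
Walk from origin (0, 0):
  seg 1: left by d8 = 319/60 → (-319/60, 0)
  seg 2: left by d4 = 2/5 → (-343/60, 0)
  seg 3: up by d2 = 19/2 → (-343/60, 19/2)
  seg 4: left by d10 = 319/120 → (-67/8, 19/2)
  seg 5: up by d3 = 20 → (-67/8, 59/2)
  seg 6: left by d5 = 197/5 → (-1911/40, 59/2)
  seg 7: left by d10 = 319/120 → (-1513/30, 59/2)
  seg 8: right by d1 = 2 → (-1453/30, 59/2)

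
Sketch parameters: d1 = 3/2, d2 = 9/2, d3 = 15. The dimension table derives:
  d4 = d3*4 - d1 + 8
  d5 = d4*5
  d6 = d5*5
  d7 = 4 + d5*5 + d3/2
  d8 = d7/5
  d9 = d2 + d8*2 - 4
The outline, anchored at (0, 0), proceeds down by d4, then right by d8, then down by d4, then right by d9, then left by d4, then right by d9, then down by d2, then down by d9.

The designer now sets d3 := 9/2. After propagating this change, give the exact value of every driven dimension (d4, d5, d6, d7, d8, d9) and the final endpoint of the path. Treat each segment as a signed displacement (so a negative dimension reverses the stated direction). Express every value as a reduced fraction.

Apply edit: d3 := 9/2
  d4 = d3*4 - d1 + 8 = 49/2
  d5 = d4*5 = 245/2
  d6 = d5*5 = 1225/2
  d7 = 4 + d5*5 + d3/2 = 2475/4
  d8 = d7/5 = 495/4
  d9 = d2 + d8*2 - 4 = 248
Walk from origin (0, 0):
  seg 1: down by d4 = 49/2 → (0, -49/2)
  seg 2: right by d8 = 495/4 → (495/4, -49/2)
  seg 3: down by d4 = 49/2 → (495/4, -49)
  seg 4: right by d9 = 248 → (1487/4, -49)
  seg 5: left by d4 = 49/2 → (1389/4, -49)
  seg 6: right by d9 = 248 → (2381/4, -49)
  seg 7: down by d2 = 9/2 → (2381/4, -107/2)
  seg 8: down by d9 = 248 → (2381/4, -603/2)

d4 = 49/2
d5 = 245/2
d6 = 1225/2
d7 = 2475/4
d8 = 495/4
d9 = 248
endpoint = (2381/4, -603/2)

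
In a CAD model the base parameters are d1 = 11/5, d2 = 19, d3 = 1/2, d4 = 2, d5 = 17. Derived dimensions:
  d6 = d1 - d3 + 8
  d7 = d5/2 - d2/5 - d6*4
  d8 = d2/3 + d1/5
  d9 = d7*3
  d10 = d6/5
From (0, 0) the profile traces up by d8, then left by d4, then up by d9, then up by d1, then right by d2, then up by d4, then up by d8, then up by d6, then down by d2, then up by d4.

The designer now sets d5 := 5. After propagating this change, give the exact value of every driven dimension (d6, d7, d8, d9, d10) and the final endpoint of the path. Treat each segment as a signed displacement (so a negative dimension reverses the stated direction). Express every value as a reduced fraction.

d6 = 97/10
d7 = -401/10
d8 = 508/75
d9 = -1203/10
d10 = 97/50
endpoint = (17, -8239/75)

Apply edit: d5 := 5
  d6 = d1 - d3 + 8 = 97/10
  d7 = d5/2 - d2/5 - d6*4 = -401/10
  d8 = d2/3 + d1/5 = 508/75
  d9 = d7*3 = -1203/10
  d10 = d6/5 = 97/50
Walk from origin (0, 0):
  seg 1: up by d8 = 508/75 → (0, 508/75)
  seg 2: left by d4 = 2 → (-2, 508/75)
  seg 3: up by d9 = -1203/10 → (-2, -17029/150)
  seg 4: up by d1 = 11/5 → (-2, -16699/150)
  seg 5: right by d2 = 19 → (17, -16699/150)
  seg 6: up by d4 = 2 → (17, -16399/150)
  seg 7: up by d8 = 508/75 → (17, -15383/150)
  seg 8: up by d6 = 97/10 → (17, -6964/75)
  seg 9: down by d2 = 19 → (17, -8389/75)
  seg 10: up by d4 = 2 → (17, -8239/75)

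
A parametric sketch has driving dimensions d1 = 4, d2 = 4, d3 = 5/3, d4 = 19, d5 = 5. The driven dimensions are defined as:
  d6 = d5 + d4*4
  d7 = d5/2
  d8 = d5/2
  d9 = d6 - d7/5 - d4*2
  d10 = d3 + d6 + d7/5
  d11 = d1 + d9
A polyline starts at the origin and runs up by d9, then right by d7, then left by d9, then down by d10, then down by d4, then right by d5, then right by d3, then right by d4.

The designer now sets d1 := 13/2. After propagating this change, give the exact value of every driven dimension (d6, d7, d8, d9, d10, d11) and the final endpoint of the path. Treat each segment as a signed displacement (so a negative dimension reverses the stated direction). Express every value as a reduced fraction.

d6 = 81
d7 = 5/2
d8 = 5/2
d9 = 85/2
d10 = 499/6
d11 = 49
endpoint = (-43/3, -179/3)

Apply edit: d1 := 13/2
  d6 = d5 + d4*4 = 81
  d7 = d5/2 = 5/2
  d8 = d5/2 = 5/2
  d9 = d6 - d7/5 - d4*2 = 85/2
  d10 = d3 + d6 + d7/5 = 499/6
  d11 = d1 + d9 = 49
Walk from origin (0, 0):
  seg 1: up by d9 = 85/2 → (0, 85/2)
  seg 2: right by d7 = 5/2 → (5/2, 85/2)
  seg 3: left by d9 = 85/2 → (-40, 85/2)
  seg 4: down by d10 = 499/6 → (-40, -122/3)
  seg 5: down by d4 = 19 → (-40, -179/3)
  seg 6: right by d5 = 5 → (-35, -179/3)
  seg 7: right by d3 = 5/3 → (-100/3, -179/3)
  seg 8: right by d4 = 19 → (-43/3, -179/3)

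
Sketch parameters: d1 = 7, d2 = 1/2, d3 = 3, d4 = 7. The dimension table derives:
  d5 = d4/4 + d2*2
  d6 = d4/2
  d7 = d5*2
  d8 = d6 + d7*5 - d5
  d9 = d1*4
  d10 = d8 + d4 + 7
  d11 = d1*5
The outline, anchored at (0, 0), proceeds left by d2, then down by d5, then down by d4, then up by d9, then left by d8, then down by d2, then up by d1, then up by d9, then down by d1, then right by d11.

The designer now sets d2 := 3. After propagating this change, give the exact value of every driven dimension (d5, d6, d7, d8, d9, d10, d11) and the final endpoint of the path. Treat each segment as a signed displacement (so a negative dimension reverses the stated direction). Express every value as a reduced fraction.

d5 = 31/4
d6 = 7/2
d7 = 31/2
d8 = 293/4
d9 = 28
d10 = 349/4
d11 = 35
endpoint = (-165/4, 153/4)

Apply edit: d2 := 3
  d5 = d4/4 + d2*2 = 31/4
  d6 = d4/2 = 7/2
  d7 = d5*2 = 31/2
  d8 = d6 + d7*5 - d5 = 293/4
  d9 = d1*4 = 28
  d10 = d8 + d4 + 7 = 349/4
  d11 = d1*5 = 35
Walk from origin (0, 0):
  seg 1: left by d2 = 3 → (-3, 0)
  seg 2: down by d5 = 31/4 → (-3, -31/4)
  seg 3: down by d4 = 7 → (-3, -59/4)
  seg 4: up by d9 = 28 → (-3, 53/4)
  seg 5: left by d8 = 293/4 → (-305/4, 53/4)
  seg 6: down by d2 = 3 → (-305/4, 41/4)
  seg 7: up by d1 = 7 → (-305/4, 69/4)
  seg 8: up by d9 = 28 → (-305/4, 181/4)
  seg 9: down by d1 = 7 → (-305/4, 153/4)
  seg 10: right by d11 = 35 → (-165/4, 153/4)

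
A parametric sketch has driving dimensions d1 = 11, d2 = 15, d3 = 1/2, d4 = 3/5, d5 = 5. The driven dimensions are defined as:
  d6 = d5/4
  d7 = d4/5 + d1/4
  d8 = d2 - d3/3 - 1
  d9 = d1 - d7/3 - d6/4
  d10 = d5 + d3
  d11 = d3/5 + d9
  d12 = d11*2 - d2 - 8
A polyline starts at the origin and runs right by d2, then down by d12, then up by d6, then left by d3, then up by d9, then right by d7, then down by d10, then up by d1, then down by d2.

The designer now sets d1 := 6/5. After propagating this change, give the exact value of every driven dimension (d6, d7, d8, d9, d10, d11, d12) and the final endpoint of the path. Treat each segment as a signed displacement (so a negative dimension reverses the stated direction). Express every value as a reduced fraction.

d6 = 5/4
d7 = 21/50
d8 = 83/6
d9 = 299/400
d10 = 11/2
d11 = 339/400
d12 = -4261/200
endpoint = (373/25, 1601/400)

Apply edit: d1 := 6/5
  d6 = d5/4 = 5/4
  d7 = d4/5 + d1/4 = 21/50
  d8 = d2 - d3/3 - 1 = 83/6
  d9 = d1 - d7/3 - d6/4 = 299/400
  d10 = d5 + d3 = 11/2
  d11 = d3/5 + d9 = 339/400
  d12 = d11*2 - d2 - 8 = -4261/200
Walk from origin (0, 0):
  seg 1: right by d2 = 15 → (15, 0)
  seg 2: down by d12 = -4261/200 → (15, 4261/200)
  seg 3: up by d6 = 5/4 → (15, 4511/200)
  seg 4: left by d3 = 1/2 → (29/2, 4511/200)
  seg 5: up by d9 = 299/400 → (29/2, 9321/400)
  seg 6: right by d7 = 21/50 → (373/25, 9321/400)
  seg 7: down by d10 = 11/2 → (373/25, 7121/400)
  seg 8: up by d1 = 6/5 → (373/25, 7601/400)
  seg 9: down by d2 = 15 → (373/25, 1601/400)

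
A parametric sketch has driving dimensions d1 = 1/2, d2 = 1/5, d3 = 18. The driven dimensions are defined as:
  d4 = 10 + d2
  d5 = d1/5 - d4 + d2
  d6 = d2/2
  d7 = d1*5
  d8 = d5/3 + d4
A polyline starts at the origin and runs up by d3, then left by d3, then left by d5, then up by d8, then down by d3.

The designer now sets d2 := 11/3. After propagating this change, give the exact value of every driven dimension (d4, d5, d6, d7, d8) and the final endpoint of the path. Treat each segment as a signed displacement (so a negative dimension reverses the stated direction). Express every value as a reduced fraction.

Apply edit: d2 := 11/3
  d4 = 10 + d2 = 41/3
  d5 = d1/5 - d4 + d2 = -99/10
  d6 = d2/2 = 11/6
  d7 = d1*5 = 5/2
  d8 = d5/3 + d4 = 311/30
Walk from origin (0, 0):
  seg 1: up by d3 = 18 → (0, 18)
  seg 2: left by d3 = 18 → (-18, 18)
  seg 3: left by d5 = -99/10 → (-81/10, 18)
  seg 4: up by d8 = 311/30 → (-81/10, 851/30)
  seg 5: down by d3 = 18 → (-81/10, 311/30)

d4 = 41/3
d5 = -99/10
d6 = 11/6
d7 = 5/2
d8 = 311/30
endpoint = (-81/10, 311/30)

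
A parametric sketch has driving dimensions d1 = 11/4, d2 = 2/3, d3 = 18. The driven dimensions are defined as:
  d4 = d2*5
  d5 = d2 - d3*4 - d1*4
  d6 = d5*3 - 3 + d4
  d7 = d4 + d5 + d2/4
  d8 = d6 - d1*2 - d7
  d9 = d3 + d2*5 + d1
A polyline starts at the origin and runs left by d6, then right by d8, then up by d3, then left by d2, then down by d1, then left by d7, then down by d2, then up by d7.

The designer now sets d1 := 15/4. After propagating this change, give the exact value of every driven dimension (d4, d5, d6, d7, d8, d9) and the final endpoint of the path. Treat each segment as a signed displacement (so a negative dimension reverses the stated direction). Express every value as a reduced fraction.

Apply edit: d1 := 15/4
  d4 = d2*5 = 10/3
  d5 = d2 - d3*4 - d1*4 = -259/3
  d6 = d5*3 - 3 + d4 = -776/3
  d7 = d4 + d5 + d2/4 = -497/6
  d8 = d6 - d1*2 - d7 = -550/3
  d9 = d3 + d2*5 + d1 = 301/12
Walk from origin (0, 0):
  seg 1: left by d6 = -776/3 → (776/3, 0)
  seg 2: right by d8 = -550/3 → (226/3, 0)
  seg 3: up by d3 = 18 → (226/3, 18)
  seg 4: left by d2 = 2/3 → (224/3, 18)
  seg 5: down by d1 = 15/4 → (224/3, 57/4)
  seg 6: left by d7 = -497/6 → (315/2, 57/4)
  seg 7: down by d2 = 2/3 → (315/2, 163/12)
  seg 8: up by d7 = -497/6 → (315/2, -277/4)

d4 = 10/3
d5 = -259/3
d6 = -776/3
d7 = -497/6
d8 = -550/3
d9 = 301/12
endpoint = (315/2, -277/4)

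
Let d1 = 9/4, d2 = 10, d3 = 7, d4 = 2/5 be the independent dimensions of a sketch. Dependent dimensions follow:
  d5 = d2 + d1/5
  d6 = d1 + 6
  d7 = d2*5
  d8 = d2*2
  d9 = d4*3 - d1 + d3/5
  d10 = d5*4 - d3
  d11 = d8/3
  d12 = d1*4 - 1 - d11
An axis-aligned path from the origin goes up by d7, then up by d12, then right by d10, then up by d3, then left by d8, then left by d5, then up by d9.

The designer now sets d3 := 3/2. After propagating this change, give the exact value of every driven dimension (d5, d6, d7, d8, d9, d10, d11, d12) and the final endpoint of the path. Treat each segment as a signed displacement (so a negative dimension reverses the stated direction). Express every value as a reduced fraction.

d5 = 209/20
d6 = 33/4
d7 = 50
d8 = 20
d9 = -3/4
d10 = 403/10
d11 = 20/3
d12 = 4/3
endpoint = (197/20, 625/12)

Apply edit: d3 := 3/2
  d5 = d2 + d1/5 = 209/20
  d6 = d1 + 6 = 33/4
  d7 = d2*5 = 50
  d8 = d2*2 = 20
  d9 = d4*3 - d1 + d3/5 = -3/4
  d10 = d5*4 - d3 = 403/10
  d11 = d8/3 = 20/3
  d12 = d1*4 - 1 - d11 = 4/3
Walk from origin (0, 0):
  seg 1: up by d7 = 50 → (0, 50)
  seg 2: up by d12 = 4/3 → (0, 154/3)
  seg 3: right by d10 = 403/10 → (403/10, 154/3)
  seg 4: up by d3 = 3/2 → (403/10, 317/6)
  seg 5: left by d8 = 20 → (203/10, 317/6)
  seg 6: left by d5 = 209/20 → (197/20, 317/6)
  seg 7: up by d9 = -3/4 → (197/20, 625/12)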